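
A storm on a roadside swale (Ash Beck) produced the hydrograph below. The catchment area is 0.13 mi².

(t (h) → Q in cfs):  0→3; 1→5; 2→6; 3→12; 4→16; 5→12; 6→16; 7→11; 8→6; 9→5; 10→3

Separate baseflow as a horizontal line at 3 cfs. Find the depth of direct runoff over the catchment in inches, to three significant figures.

Direct runoff: 0.0, 2.0, 3.0, 9.0, 13.0, 9.0, 13.0, 8.0, 3.0, 2.0, 0.0 cfs; ΣQ_DR = 62.00 cfs.
V = ΣQ_DR · Δt = 62.00 × 3600 s = 2.232 × 10^5 ft³.
Over A = 0.13 mi², depth = V / A = 0.739 in.

d ≈ 0.739 in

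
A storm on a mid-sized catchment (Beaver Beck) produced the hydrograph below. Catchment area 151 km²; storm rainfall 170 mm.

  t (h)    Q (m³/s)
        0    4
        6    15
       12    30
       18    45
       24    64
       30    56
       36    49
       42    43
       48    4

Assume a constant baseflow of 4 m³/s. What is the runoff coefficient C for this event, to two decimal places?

ΣQ_DR = 274.0 m³/s; V = ΣQ_DR·Δt = 5.918 × 10^6 m³.
Runoff depth d = V / A = 39.19 mm.
C = d / P = 39.19 / 170 = 0.23.

C ≈ 0.23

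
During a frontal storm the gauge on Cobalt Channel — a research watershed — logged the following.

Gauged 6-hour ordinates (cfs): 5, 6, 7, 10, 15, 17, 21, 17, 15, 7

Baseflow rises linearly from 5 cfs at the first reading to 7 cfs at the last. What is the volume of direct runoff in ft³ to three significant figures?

Direct-runoff ordinates (Q − Q_b): 0.00, 0.78, 1.56, 4.33, 9.11, 10.89, 14.67, 10.44, 8.22, 0.00 cfs.
ΣQ_DR = 60.00 cfs.
With Δt = 6 h = 21600 s, V = ΣQ_DR · Δt = 60.00 × 21600 = 1.30 × 10^6 ft³.

V ≈ 1.30 × 10^6 ft³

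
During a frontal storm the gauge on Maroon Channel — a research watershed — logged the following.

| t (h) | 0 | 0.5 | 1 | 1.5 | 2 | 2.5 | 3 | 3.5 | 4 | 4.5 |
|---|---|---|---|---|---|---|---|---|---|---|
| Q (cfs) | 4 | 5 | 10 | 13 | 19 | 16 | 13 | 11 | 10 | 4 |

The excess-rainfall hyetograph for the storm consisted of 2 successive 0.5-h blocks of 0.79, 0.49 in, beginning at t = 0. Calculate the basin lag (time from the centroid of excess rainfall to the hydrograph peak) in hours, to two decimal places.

t_L ≈ 1.56 h

Centroid of excess rainfall: t_c = Σ P_i·t̄_i / ΣP_i = 0.4414 h (block centres at 0.25, 0.75 h).
Hydrograph peak occurs at t = 2 h, so basin lag t_L = 2 − 0.4414 = 1.56 h.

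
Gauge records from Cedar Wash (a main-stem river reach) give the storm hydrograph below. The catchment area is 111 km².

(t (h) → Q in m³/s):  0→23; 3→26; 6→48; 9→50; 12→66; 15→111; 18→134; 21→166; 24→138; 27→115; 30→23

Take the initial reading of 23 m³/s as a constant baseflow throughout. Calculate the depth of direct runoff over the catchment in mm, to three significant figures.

Direct runoff: 0.0, 3.0, 25.0, 27.0, 43.0, 88.0, 111.0, 143.0, 115.0, 92.0, 0.0 m³/s; ΣQ_DR = 647.0 m³/s.
V = ΣQ_DR · Δt = 647.0 × 10800 s = 6.988 × 10^6 m³.
Over A = 111 km², depth = V / A = 63.0 mm.

d ≈ 63.0 mm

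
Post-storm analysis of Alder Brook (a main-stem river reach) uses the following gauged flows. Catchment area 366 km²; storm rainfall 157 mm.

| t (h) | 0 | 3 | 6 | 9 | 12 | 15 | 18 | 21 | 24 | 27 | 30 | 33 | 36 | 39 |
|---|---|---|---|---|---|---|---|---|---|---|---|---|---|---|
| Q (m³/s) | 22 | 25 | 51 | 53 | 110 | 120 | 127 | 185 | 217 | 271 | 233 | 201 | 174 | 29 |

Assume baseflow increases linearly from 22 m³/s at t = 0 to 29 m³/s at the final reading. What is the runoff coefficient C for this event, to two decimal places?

C ≈ 0.27

ΣQ_DR = 1461 m³/s; V = ΣQ_DR·Δt = 1.578 × 10^7 m³.
Runoff depth d = V / A = 43.11 mm.
C = d / P = 43.11 / 157 = 0.27.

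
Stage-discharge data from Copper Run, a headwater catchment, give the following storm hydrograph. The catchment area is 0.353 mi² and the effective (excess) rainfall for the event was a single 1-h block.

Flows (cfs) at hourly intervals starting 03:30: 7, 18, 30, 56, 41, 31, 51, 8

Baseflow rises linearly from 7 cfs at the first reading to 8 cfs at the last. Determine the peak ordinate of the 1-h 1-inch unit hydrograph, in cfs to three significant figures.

U_p ≈ 60.8 cfs

Direct runoff: 0.00, 10.86, 22.71, 48.57, 33.43, 23.29, 43.14, 0.00 cfs; ΣQ_DR = 182.0 cfs, peak = 48.57 cfs.
Runoff depth d = ΣQ_DR·Δt / A = 182.0 × 3600 / (0.353 mi²) = 0.7989 in.
The 1-inch UH is the DRH scaled by (1 in)/d, so U_p = 48.57 × 1/0.7989 = 60.8 cfs.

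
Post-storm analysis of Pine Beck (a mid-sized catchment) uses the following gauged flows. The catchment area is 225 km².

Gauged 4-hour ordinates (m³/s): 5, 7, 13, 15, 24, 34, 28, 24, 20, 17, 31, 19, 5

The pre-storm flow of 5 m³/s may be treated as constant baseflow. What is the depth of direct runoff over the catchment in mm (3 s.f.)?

d ≈ 11.3 mm

Direct runoff: 0.0, 2.0, 8.0, 10.0, 19.0, 29.0, 23.0, 19.0, 15.0, 12.0, 26.0, 14.0, 0.0 m³/s; ΣQ_DR = 177.0 m³/s.
V = ΣQ_DR · Δt = 177.0 × 14400 s = 2.549 × 10^6 m³.
Over A = 225 km², depth = V / A = 11.3 mm.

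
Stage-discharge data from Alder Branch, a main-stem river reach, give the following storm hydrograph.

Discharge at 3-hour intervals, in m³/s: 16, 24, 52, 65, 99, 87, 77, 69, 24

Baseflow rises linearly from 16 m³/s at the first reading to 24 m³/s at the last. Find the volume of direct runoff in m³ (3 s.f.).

V ≈ 3.60 × 10^6 m³

Direct-runoff ordinates (Q − Q_b): 0.00, 7.00, 34.00, 46.00, 79.00, 66.00, 55.00, 46.00, 0.00 m³/s.
ΣQ_DR = 333.0 m³/s.
With Δt = 3 h = 10800 s, V = ΣQ_DR · Δt = 333.0 × 10800 = 3.60 × 10^6 m³.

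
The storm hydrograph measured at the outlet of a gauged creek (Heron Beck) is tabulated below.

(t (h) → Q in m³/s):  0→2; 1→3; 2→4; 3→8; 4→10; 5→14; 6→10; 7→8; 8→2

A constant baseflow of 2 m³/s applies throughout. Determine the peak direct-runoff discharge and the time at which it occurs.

Subtracting baseflow gives direct-runoff ordinates: 0.0, 1.0, 2.0, 6.0, 8.0, 12.0, 8.0, 6.0, 0.0 m³/s.
The maximum is 12.0 m³/s, occurring at the reading for t = 5 h.

Q_p = 12.0 m³/s at t = 5 h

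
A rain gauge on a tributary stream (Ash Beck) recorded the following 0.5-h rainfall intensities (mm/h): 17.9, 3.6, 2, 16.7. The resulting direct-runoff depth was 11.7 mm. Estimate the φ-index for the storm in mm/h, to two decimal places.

φ ≈ 5.60 mm/h

Only the 2 blocks with intensity above φ contribute runoff: 17.9, 16.7 mm/h.
Σ(I−φ)·Δt = d  ⇒  (17.9+16.7 − 2φ)·0.5 = 11.7
φ = (34.60 − 11.7/0.5) / 2 = 5.60 mm/h.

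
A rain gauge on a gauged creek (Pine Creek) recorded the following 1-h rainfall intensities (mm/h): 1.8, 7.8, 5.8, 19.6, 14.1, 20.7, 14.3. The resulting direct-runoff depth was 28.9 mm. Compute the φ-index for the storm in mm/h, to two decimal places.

φ ≈ 9.95 mm/h

Only the 4 blocks with intensity above φ contribute runoff: 19.6, 14.1, 20.7, 14.3 mm/h.
Σ(I−φ)·Δt = d  ⇒  (19.6+14.1+20.7+14.3 − 4φ)·1 = 28.9
φ = (68.70 − 28.9/1) / 4 = 9.95 mm/h.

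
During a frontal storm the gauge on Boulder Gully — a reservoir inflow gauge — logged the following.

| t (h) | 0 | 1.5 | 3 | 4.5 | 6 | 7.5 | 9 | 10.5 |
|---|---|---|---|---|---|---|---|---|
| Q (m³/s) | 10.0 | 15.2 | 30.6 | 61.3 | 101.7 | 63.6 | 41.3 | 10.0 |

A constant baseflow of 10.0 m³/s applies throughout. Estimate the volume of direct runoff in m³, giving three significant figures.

V ≈ 1.37 × 10^6 m³

Direct-runoff ordinates (Q − Q_b): 0.0, 5.2, 20.6, 51.3, 91.7, 53.6, 31.3, 0.0 m³/s.
ΣQ_DR = 253.7 m³/s.
With Δt = 1.5 h = 5400 s, V = ΣQ_DR · Δt = 253.7 × 5400 = 1.37 × 10^6 m³.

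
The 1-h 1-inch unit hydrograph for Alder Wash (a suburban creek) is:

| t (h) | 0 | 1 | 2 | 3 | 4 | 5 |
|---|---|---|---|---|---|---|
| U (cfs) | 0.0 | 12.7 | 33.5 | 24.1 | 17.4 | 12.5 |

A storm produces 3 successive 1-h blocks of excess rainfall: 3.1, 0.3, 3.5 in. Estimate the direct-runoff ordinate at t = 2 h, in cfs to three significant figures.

Q ≈ 108 cfs

By discrete convolution, Q_j = Σ (P_i / 1 in) · U_{j−i}.
At t = 2 h (j=2): Q = (3.1/1)·33.5 + (0.3/1)·12.7 + (3.5/1)·0.0 = 108 cfs.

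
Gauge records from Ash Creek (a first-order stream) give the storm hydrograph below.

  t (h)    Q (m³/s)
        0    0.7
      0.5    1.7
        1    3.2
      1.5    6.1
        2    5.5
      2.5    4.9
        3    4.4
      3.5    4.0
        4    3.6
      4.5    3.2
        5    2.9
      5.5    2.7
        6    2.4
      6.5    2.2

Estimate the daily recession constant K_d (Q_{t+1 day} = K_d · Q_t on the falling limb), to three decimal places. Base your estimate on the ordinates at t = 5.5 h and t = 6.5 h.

Between t = 5.5 h and t = 6.5 h the flow falls from 2.7 to 2.2 m³/s over 2×0.5 h = 1 h.
Per-interval ratio K = (2.2/2.7)^(1/2) = 0.9027; K_d = K^(24/0.5) = 0.007.

K_d ≈ 0.007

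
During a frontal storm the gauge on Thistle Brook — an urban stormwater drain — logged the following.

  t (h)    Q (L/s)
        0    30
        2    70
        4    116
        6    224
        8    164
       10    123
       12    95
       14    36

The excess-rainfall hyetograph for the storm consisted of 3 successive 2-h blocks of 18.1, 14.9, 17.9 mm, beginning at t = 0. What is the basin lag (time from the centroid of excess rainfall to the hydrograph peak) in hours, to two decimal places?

t_L ≈ 3.01 h

Centroid of excess rainfall: t_c = Σ P_i·t̄_i / ΣP_i = 2.9921 h (block centres at 1, 3, 5 h).
Hydrograph peak occurs at t = 6 h, so basin lag t_L = 6 − 2.9921 = 3.01 h.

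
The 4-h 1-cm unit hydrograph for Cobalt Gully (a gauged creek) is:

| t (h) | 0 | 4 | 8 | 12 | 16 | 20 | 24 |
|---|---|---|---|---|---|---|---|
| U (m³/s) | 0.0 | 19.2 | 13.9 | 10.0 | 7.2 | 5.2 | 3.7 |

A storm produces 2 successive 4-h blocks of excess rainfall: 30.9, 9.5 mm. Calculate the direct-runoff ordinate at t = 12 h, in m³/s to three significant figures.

Q ≈ 44.1 m³/s

By discrete convolution, Q_j = Σ (P_i / 10 mm) · U_{j−i}.
At t = 12 h (j=3): Q = (30.9/10)·10.0 + (9.5/10)·13.9 = 44.1 m³/s.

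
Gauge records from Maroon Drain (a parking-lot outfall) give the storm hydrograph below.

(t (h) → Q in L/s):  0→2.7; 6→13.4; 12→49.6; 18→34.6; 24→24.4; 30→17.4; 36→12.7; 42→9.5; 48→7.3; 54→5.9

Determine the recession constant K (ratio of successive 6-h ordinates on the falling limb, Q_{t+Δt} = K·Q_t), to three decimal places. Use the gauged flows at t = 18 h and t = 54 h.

Using the recession-limb readings at t = 18 h and t = 54 h: Q falls from 34.6 to 5.9 L/s over 6 intervals.
K = (Q₂/Q₁)^(1/6) = (5.9/34.6)^(1/6) = 0.745.

K ≈ 0.745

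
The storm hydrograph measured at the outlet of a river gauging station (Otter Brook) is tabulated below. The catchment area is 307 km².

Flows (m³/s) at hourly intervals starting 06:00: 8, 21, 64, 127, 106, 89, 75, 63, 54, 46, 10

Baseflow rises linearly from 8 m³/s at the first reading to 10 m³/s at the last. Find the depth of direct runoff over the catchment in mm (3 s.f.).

Direct runoff: 0.00, 12.80, 55.60, 118.40, 97.20, 80.00, 65.80, 53.60, 44.40, 36.20, 0.00 m³/s; ΣQ_DR = 564.0 m³/s.
V = ΣQ_DR · Δt = 564.0 × 3600 s = 2.030 × 10^6 m³.
Over A = 307 km², depth = V / A = 6.61 mm.

d ≈ 6.61 mm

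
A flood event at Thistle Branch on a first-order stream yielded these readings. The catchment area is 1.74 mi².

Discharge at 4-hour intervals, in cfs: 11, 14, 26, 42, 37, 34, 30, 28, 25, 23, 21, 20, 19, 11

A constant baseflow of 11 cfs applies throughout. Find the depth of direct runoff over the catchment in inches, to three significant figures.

Direct runoff: 0.0, 3.0, 15.0, 31.0, 26.0, 23.0, 19.0, 17.0, 14.0, 12.0, 10.0, 9.0, 8.0, 0.0 cfs; ΣQ_DR = 187.0 cfs.
V = ΣQ_DR · Δt = 187.0 × 14400 s = 2.693 × 10^6 ft³.
Over A = 1.74 mi², depth = V / A = 0.666 in.

d ≈ 0.666 in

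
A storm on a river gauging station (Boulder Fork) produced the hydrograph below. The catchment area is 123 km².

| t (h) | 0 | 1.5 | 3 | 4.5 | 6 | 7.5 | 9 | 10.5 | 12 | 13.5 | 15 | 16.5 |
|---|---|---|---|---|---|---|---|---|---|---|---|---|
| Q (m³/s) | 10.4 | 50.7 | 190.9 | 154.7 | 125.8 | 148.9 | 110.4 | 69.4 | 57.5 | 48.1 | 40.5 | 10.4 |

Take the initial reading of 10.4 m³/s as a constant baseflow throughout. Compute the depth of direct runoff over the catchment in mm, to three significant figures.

d ≈ 39.2 mm

Direct runoff: 0.0, 40.3, 180.5, 144.3, 115.4, 138.5, 100.0, 59.0, 47.1, 37.7, 30.1, 0.0 m³/s; ΣQ_DR = 892.9 m³/s.
V = ΣQ_DR · Δt = 892.9 × 5400 s = 4.822 × 10^6 m³.
Over A = 123 km², depth = V / A = 39.2 mm.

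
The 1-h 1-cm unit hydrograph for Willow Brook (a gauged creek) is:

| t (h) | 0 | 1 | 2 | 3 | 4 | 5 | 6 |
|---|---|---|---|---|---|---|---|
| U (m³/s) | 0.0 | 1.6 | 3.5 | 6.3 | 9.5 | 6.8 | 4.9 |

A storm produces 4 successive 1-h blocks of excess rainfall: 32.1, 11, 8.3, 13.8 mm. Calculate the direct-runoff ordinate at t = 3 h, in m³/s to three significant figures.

By discrete convolution, Q_j = Σ (P_i / 10 mm) · U_{j−i}.
At t = 3 h (j=3): Q = (32.1/10)·6.3 + (11/10)·3.5 + (8.3/10)·1.6 + (13.8/10)·0.0 = 25.4 m³/s.

Q ≈ 25.4 m³/s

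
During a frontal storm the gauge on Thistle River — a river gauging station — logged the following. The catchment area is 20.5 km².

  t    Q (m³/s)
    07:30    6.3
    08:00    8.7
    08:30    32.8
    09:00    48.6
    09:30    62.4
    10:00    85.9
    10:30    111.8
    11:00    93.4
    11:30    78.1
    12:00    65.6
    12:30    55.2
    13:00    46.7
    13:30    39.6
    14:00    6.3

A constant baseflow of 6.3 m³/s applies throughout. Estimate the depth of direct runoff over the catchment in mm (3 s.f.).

Direct runoff: 0.0, 2.4, 26.5, 42.3, 56.1, 79.6, 105.5, 87.1, 71.8, 59.3, 48.9, 40.4, 33.3, 0.0 m³/s; ΣQ_DR = 653.2 m³/s.
V = ΣQ_DR · Δt = 653.2 × 1800 s = 1.176 × 10^6 m³.
Over A = 20.5 km², depth = V / A = 57.4 mm.

d ≈ 57.4 mm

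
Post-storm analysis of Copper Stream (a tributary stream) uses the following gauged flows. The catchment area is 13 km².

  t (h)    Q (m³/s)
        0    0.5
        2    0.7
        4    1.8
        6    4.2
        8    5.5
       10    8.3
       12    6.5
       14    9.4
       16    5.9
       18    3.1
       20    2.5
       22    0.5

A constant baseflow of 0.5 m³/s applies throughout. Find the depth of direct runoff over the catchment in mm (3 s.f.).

d ≈ 23.8 mm

Direct runoff: 0.0, 0.2, 1.3, 3.7, 5.0, 7.8, 6.0, 8.9, 5.4, 2.6, 2.0, 0.0 m³/s; ΣQ_DR = 42.90 m³/s.
V = ΣQ_DR · Δt = 42.90 × 7200 s = 3.089 × 10^5 m³.
Over A = 13 km², depth = V / A = 23.8 mm.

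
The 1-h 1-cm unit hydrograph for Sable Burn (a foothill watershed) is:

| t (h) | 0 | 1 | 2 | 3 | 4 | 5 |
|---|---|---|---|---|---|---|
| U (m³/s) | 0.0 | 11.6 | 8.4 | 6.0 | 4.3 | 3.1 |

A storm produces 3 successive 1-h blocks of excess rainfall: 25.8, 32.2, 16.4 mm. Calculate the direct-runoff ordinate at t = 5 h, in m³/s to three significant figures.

Q ≈ 31.7 m³/s

By discrete convolution, Q_j = Σ (P_i / 10 mm) · U_{j−i}.
At t = 5 h (j=5): Q = (25.8/10)·3.1 + (32.2/10)·4.3 + (16.4/10)·6.0 = 31.7 m³/s.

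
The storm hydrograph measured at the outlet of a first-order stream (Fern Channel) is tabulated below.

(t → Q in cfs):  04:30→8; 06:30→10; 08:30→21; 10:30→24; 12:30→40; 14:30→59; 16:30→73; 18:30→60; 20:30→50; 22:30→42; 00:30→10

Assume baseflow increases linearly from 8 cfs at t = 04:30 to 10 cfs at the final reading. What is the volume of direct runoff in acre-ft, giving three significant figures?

V ≈ 49.3 acre-ft

Direct-runoff ordinates (Q − Q_b): 0.00, 1.80, 12.60, 15.40, 31.20, 50.00, 63.80, 50.60, 40.40, 32.20, 0.00 cfs.
ΣQ_DR = 298.0 cfs.
With Δt = 2 h = 7200 s, V = ΣQ_DR · Δt = 298.0 × 7200 = 2.15 × 10^6 ft³ = 49.3 acre-ft.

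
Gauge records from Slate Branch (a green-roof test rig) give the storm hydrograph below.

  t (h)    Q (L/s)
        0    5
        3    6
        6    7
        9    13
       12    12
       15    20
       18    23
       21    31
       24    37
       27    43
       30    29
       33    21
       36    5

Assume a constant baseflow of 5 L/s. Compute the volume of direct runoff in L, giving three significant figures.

Direct-runoff ordinates (Q − Q_b): 0.0, 1.0, 2.0, 8.0, 7.0, 15.0, 18.0, 26.0, 32.0, 38.0, 24.0, 16.0, 0.0 L/s.
ΣQ_DR = 187.0 L/s.
With Δt = 3 h = 10800 s, V = ΣQ_DR · Δt = 187.0 × 10800 = 2.02 × 10^6 L.

V ≈ 2.02 × 10^6 L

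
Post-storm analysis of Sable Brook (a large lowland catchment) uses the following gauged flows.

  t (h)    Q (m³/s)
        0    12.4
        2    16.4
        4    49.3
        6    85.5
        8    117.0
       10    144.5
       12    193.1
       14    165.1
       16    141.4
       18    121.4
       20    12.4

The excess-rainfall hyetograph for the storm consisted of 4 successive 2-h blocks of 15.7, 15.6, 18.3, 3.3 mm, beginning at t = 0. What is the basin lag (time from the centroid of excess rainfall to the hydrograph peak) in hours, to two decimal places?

t_L ≈ 8.65 h

Centroid of excess rainfall: t_c = Σ P_i·t̄_i / ΣP_i = 3.3478 h (block centres at 1, 3, 5, 7 h).
Hydrograph peak occurs at t = 12 h, so basin lag t_L = 12 − 3.3478 = 8.65 h.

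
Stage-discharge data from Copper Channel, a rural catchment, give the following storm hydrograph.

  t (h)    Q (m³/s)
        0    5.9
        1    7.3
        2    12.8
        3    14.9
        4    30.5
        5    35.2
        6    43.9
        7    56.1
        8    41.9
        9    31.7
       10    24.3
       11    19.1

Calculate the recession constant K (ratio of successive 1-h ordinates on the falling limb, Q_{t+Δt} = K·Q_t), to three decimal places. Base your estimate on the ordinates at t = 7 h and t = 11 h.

Using the recession-limb readings at t = 7 h and t = 11 h: Q falls from 56.1 to 19.1 m³/s over 4 intervals.
K = (Q₂/Q₁)^(1/4) = (19.1/56.1)^(1/4) = 0.764.

K ≈ 0.764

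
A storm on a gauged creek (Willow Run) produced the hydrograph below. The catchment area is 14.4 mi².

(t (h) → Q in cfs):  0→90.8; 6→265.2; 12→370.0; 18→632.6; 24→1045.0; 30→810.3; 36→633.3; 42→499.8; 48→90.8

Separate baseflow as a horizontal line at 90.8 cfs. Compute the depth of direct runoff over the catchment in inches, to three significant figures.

d ≈ 2.34 in

Direct runoff: 0.0, 174.4, 279.2, 541.8, 954.2, 719.5, 542.5, 409.0, 0.0 cfs; ΣQ_DR = 3621 cfs.
V = ΣQ_DR · Δt = 3621 × 21600 s = 7.820 × 10^7 ft³.
Over A = 14.4 mi², depth = V / A = 2.34 in.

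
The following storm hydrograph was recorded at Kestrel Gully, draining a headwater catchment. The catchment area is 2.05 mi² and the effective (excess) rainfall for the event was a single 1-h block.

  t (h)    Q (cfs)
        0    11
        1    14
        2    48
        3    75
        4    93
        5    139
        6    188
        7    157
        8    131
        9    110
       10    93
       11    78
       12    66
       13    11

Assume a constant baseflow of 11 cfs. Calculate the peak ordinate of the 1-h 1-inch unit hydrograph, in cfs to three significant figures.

U_p ≈ 221 cfs

Direct runoff: 0.0, 3.0, 37.0, 64.0, 82.0, 128.0, 177.0, 146.0, 120.0, 99.0, 82.0, 67.0, 55.0, 0.0 cfs; ΣQ_DR = 1060 cfs, peak = 177.0 cfs.
Runoff depth d = ΣQ_DR·Δt / A = 1060 × 3600 / (2.05 mi²) = 0.8012 in.
The 1-inch UH is the DRH scaled by (1 in)/d, so U_p = 177.0 × 1/0.8012 = 221 cfs.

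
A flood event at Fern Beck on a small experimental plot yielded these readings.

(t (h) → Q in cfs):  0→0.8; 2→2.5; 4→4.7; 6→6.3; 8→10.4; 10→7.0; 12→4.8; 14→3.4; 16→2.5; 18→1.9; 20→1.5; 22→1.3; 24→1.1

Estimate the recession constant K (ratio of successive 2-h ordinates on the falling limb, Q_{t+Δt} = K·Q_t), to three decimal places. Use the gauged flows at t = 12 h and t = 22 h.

K ≈ 0.770

Using the recession-limb readings at t = 12 h and t = 22 h: Q falls from 4.8 to 1.3 cfs over 5 intervals.
K = (Q₂/Q₁)^(1/5) = (1.3/4.8)^(1/5) = 0.770.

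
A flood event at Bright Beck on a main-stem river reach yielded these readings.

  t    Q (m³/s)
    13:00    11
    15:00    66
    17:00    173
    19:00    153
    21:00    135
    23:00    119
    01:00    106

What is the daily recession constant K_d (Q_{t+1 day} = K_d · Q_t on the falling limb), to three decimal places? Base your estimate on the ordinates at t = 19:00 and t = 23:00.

Between t = 19:00 and t = 23:00 the flow falls from 153 to 119 m³/s over 2×2 h = 4 h.
Per-interval ratio K = (119/153)^(1/2) = 0.8819; K_d = K^(24/2) = 0.221.

K_d ≈ 0.221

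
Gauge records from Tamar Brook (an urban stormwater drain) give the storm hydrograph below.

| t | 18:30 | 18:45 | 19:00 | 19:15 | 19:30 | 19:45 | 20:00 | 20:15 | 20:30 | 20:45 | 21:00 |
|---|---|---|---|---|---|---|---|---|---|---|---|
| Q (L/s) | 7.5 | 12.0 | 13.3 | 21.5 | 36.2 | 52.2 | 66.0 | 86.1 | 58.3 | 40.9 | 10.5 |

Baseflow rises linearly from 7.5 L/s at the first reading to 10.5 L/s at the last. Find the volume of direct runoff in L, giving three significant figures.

V ≈ 2.75 × 10^5 L

Direct-runoff ordinates (Q − Q_b): 0.00, 4.20, 5.20, 13.10, 27.50, 43.20, 56.70, 76.50, 48.40, 30.70, 0.00 L/s.
ΣQ_DR = 305.5 L/s.
With Δt = 0.25 h = 900 s, V = ΣQ_DR · Δt = 305.5 × 900 = 2.75 × 10^5 L.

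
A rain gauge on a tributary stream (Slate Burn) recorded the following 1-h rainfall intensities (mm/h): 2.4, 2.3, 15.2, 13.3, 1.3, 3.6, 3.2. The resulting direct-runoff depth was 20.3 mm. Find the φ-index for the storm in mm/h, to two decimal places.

Only the 2 blocks with intensity above φ contribute runoff: 15.2, 13.3 mm/h.
Σ(I−φ)·Δt = d  ⇒  (15.2+13.3 − 2φ)·1 = 20.3
φ = (28.50 − 20.3/1) / 2 = 4.10 mm/h.

φ ≈ 4.10 mm/h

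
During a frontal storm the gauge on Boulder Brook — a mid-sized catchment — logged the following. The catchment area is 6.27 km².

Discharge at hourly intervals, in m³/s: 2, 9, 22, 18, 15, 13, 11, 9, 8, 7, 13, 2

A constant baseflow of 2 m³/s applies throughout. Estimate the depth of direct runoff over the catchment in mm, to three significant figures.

d ≈ 60.3 mm

Direct runoff: 0.0, 7.0, 20.0, 16.0, 13.0, 11.0, 9.0, 7.0, 6.0, 5.0, 11.0, 0.0 m³/s; ΣQ_DR = 105.0 m³/s.
V = ΣQ_DR · Δt = 105.0 × 3600 s = 3.780 × 10^5 m³.
Over A = 6.27 km², depth = V / A = 60.3 mm.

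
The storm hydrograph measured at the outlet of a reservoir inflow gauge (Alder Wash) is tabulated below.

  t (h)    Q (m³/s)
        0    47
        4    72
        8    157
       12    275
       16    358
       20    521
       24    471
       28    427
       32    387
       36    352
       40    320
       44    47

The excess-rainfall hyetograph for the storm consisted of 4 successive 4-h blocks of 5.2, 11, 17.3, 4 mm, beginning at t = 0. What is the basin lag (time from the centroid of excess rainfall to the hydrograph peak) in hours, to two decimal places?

Centroid of excess rainfall: t_c = Σ P_i·t̄_i / ΣP_i = 8.1440 h (block centres at 2, 6, 10, 14 h).
Hydrograph peak occurs at t = 20 h, so basin lag t_L = 20 − 8.1440 = 11.86 h.

t_L ≈ 11.86 h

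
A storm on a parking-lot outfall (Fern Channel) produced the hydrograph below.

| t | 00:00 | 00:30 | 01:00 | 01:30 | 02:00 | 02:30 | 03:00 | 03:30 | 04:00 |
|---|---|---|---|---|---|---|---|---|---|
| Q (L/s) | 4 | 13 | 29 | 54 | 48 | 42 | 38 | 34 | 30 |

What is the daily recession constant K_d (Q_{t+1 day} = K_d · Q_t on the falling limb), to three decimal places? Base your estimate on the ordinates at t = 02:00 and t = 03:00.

Between t = 02:00 and t = 03:00 the flow falls from 48 to 38 L/s over 2×0.5 h = 1 h.
Per-interval ratio K = (38/48)^(1/2) = 0.8898; K_d = K^(24/0.5) = 0.004.

K_d ≈ 0.004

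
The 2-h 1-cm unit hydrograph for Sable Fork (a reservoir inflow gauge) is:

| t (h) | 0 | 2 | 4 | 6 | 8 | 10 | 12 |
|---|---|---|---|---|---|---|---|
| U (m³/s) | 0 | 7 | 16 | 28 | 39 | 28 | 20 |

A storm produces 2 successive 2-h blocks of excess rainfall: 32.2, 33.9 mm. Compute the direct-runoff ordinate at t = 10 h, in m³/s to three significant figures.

By discrete convolution, Q_j = Σ (P_i / 10 mm) · U_{j−i}.
At t = 10 h (j=5): Q = (32.2/10)·28 + (33.9/10)·39 = 222 m³/s.

Q ≈ 222 m³/s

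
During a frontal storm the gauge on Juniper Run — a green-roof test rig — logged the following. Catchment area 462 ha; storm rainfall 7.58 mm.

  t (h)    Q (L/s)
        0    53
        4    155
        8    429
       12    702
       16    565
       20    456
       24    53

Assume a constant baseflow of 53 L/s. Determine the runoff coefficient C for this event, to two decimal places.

ΣQ_DR = 2042 L/s; V = ΣQ_DR·Δt = 2.940 × 10^7 L.
Runoff depth d = V / A = 6.365 mm.
C = d / P = 6.365 / 7.58 = 0.84.

C ≈ 0.84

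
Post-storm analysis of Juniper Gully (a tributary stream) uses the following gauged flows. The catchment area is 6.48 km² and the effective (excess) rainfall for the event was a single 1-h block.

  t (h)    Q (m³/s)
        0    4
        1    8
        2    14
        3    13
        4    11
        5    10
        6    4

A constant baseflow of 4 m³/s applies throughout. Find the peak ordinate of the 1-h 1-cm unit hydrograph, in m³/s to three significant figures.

Direct runoff: 0.0, 4.0, 10.0, 9.0, 7.0, 6.0, 0.0 m³/s; ΣQ_DR = 36.00 m³/s, peak = 10.0 m³/s.
Runoff depth d = ΣQ_DR·Δt / A = 36.00 × 3600 / (6.48 km²) = 20.00 mm.
The 1-cm UH is the DRH scaled by (10 mm)/d, so U_p = 10.0 × 10/20.00 = 5.00 m³/s.

U_p ≈ 5.00 m³/s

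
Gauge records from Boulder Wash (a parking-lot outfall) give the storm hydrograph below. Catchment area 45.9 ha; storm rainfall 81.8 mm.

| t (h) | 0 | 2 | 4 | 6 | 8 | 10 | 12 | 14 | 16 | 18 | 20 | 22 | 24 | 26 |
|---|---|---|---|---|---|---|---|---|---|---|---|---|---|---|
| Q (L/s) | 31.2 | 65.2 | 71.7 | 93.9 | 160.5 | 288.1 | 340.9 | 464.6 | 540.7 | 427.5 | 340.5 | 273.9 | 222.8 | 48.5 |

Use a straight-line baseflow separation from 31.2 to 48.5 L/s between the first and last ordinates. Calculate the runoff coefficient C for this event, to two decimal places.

C ≈ 0.54

ΣQ_DR = 2812 L/s; V = ΣQ_DR·Δt = 2.025 × 10^7 L.
Runoff depth d = V / A = 44.11 mm.
C = d / P = 44.11 / 81.8 = 0.54.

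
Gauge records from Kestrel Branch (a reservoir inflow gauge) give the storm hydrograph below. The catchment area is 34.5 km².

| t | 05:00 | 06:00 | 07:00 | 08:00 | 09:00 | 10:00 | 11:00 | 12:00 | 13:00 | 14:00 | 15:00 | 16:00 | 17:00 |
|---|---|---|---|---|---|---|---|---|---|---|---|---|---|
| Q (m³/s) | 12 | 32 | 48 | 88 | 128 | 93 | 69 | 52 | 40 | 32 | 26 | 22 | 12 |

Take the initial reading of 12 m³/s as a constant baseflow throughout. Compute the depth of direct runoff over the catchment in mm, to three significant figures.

Direct runoff: 0.0, 20.0, 36.0, 76.0, 116.0, 81.0, 57.0, 40.0, 28.0, 20.0, 14.0, 10.0, 0.0 m³/s; ΣQ_DR = 498.0 m³/s.
V = ΣQ_DR · Δt = 498.0 × 3600 s = 1.793 × 10^6 m³.
Over A = 34.5 km², depth = V / A = 52.0 mm.

d ≈ 52.0 mm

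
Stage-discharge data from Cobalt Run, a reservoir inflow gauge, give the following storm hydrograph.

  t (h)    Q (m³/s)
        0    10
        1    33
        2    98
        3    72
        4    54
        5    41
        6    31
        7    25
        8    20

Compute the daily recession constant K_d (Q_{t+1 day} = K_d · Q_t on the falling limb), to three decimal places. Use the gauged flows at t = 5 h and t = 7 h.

K_d ≈ 0.003

Between t = 5 h and t = 7 h the flow falls from 41 to 25 m³/s over 2×1 h = 2 h.
Per-interval ratio K = (25/41)^(1/2) = 0.7809; K_d = K^(24/1) = 0.003.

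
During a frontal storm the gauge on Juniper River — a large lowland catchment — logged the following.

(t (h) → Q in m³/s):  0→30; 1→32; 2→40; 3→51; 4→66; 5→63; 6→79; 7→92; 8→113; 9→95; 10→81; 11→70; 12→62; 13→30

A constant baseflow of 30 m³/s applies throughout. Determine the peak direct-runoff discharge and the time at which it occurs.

Q_p = 83.0 m³/s at t = 8 h

Subtracting baseflow gives direct-runoff ordinates: 0.0, 2.0, 10.0, 21.0, 36.0, 33.0, 49.0, 62.0, 83.0, 65.0, 51.0, 40.0, 32.0, 0.0 m³/s.
The maximum is 83.0 m³/s, occurring at the reading for t = 8 h.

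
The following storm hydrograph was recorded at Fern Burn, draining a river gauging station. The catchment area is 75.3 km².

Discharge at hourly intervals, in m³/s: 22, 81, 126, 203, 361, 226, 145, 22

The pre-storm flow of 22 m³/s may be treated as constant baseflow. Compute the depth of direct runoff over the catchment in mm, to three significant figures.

Direct runoff: 0.0, 59.0, 104.0, 181.0, 339.0, 204.0, 123.0, 0.0 m³/s; ΣQ_DR = 1010 m³/s.
V = ΣQ_DR · Δt = 1010 × 3600 s = 3.636 × 10^6 m³.
Over A = 75.3 km², depth = V / A = 48.3 mm.

d ≈ 48.3 mm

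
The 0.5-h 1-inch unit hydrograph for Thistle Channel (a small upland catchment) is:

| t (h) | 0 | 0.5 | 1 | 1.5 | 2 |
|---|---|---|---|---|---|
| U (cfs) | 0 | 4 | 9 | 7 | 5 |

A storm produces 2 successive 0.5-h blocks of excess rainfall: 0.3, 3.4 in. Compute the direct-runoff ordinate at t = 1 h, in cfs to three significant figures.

Q ≈ 16.3 cfs

By discrete convolution, Q_j = Σ (P_i / 1 in) · U_{j−i}.
At t = 1 h (j=2): Q = (0.3/1)·9 + (3.4/1)·4 = 16.3 cfs.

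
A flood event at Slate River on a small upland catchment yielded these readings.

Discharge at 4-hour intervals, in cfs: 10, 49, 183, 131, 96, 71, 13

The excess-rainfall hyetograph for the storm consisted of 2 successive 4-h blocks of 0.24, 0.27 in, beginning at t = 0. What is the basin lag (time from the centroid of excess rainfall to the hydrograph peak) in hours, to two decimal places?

t_L ≈ 3.88 h

Centroid of excess rainfall: t_c = Σ P_i·t̄_i / ΣP_i = 4.1176 h (block centres at 2, 6 h).
Hydrograph peak occurs at t = 8 h, so basin lag t_L = 8 − 4.1176 = 3.88 h.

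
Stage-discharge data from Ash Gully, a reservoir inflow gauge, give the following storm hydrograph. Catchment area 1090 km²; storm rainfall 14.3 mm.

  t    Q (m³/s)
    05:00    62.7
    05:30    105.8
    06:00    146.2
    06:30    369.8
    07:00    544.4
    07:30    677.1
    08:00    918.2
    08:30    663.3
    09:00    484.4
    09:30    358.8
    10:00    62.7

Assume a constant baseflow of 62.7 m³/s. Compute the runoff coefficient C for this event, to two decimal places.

C ≈ 0.43

ΣQ_DR = 3704 m³/s; V = ΣQ_DR·Δt = 6.667 × 10^6 m³.
Runoff depth d = V / A = 6.116 mm.
C = d / P = 6.116 / 14.3 = 0.43.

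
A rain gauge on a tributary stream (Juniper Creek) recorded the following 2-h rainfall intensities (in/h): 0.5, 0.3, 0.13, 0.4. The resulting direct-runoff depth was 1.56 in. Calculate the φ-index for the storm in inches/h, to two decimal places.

Only the 3 blocks with intensity above φ contribute runoff: 0.5, 0.3, 0.4 in/h.
Σ(I−φ)·Δt = d  ⇒  (0.5+0.3+0.4 − 3φ)·2 = 1.56
φ = (1.200 − 1.56/2) / 3 = 0.14 in/h.

φ ≈ 0.14 in/h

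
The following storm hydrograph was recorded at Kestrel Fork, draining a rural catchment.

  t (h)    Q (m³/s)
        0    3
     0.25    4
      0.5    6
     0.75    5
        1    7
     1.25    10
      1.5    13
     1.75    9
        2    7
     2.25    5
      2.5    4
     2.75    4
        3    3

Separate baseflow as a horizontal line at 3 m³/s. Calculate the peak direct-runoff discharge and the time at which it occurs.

Subtracting baseflow gives direct-runoff ordinates: 0.0, 1.0, 3.0, 2.0, 4.0, 7.0, 10.0, 6.0, 4.0, 2.0, 1.0, 1.0, 0.0 m³/s.
The maximum is 10.0 m³/s, occurring at the reading for t = 1.5 h.

Q_p = 10.0 m³/s at t = 1.5 h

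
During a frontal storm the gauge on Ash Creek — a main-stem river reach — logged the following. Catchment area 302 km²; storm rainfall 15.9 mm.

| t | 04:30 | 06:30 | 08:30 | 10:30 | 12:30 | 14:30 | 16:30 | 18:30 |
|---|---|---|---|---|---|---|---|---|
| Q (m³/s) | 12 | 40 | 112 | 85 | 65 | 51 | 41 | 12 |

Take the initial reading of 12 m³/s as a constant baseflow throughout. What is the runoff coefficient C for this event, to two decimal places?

C ≈ 0.48

ΣQ_DR = 322.0 m³/s; V = ΣQ_DR·Δt = 2.318 × 10^6 m³.
Runoff depth d = V / A = 7.677 mm.
C = d / P = 7.677 / 15.9 = 0.48.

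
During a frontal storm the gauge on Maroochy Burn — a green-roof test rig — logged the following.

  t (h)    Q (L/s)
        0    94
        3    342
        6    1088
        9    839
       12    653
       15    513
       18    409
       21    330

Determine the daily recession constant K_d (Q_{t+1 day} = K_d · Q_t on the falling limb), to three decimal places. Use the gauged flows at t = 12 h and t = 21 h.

Between t = 12 h and t = 21 h the flow falls from 653 to 330 L/s over 3×3 h = 9 h.
Per-interval ratio K = (330/653)^(1/3) = 0.7965; K_d = K^(24/3) = 0.162.

K_d ≈ 0.162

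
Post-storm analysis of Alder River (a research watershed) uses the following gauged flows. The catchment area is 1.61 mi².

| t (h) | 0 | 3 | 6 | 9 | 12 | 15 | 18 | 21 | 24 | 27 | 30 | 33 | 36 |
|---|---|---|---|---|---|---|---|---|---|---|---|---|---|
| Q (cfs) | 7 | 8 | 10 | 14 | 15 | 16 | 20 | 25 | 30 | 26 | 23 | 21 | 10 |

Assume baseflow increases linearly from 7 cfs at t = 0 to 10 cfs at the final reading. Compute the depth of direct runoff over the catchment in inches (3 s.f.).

d ≈ 0.331 in

Direct runoff: 0.00, 0.75, 2.50, 6.25, 7.00, 7.75, 11.50, 16.25, 21.00, 16.75, 13.50, 11.25, 0.00 cfs; ΣQ_DR = 114.5 cfs.
V = ΣQ_DR · Δt = 114.5 × 10800 s = 1.237 × 10^6 ft³.
Over A = 1.61 mi², depth = V / A = 0.331 in.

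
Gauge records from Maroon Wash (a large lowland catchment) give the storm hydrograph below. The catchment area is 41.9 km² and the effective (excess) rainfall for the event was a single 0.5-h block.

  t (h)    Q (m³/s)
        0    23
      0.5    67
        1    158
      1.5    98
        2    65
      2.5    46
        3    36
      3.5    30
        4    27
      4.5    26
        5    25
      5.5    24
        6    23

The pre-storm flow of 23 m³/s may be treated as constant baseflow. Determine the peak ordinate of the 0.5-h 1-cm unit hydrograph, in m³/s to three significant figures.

U_p ≈ 90.0 m³/s

Direct runoff: 0.0, 44.0, 135.0, 75.0, 42.0, 23.0, 13.0, 7.0, 4.0, 3.0, 2.0, 1.0, 0.0 m³/s; ΣQ_DR = 349.0 m³/s, peak = 135.0 m³/s.
Runoff depth d = ΣQ_DR·Δt / A = 349.0 × 1800 / (41.9 km²) = 14.99 mm.
The 1-cm UH is the DRH scaled by (10 mm)/d, so U_p = 135.0 × 10/14.99 = 90.0 m³/s.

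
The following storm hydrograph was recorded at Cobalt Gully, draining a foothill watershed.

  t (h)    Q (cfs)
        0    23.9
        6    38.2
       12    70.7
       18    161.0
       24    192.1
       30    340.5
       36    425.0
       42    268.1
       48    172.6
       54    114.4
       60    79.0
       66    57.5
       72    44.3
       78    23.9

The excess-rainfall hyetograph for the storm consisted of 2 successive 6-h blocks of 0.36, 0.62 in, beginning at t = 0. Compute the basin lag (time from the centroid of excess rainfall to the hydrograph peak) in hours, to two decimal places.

t_L ≈ 29.20 h

Centroid of excess rainfall: t_c = Σ P_i·t̄_i / ΣP_i = 6.7959 h (block centres at 3, 9 h).
Hydrograph peak occurs at t = 36 h, so basin lag t_L = 36 − 6.7959 = 29.20 h.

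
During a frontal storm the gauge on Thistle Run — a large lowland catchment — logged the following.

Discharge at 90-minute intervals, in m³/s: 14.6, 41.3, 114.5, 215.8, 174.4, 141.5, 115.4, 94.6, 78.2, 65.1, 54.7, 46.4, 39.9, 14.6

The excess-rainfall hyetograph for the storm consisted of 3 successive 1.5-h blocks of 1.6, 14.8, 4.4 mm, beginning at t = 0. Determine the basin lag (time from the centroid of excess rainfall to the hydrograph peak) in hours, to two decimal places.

Centroid of excess rainfall: t_c = Σ P_i·t̄_i / ΣP_i = 2.4519 h (block centres at 0.75, 2.25, 3.75 h).
Hydrograph peak occurs at t = 4.5 h, so basin lag t_L = 4.5 − 2.4519 = 2.05 h.

t_L ≈ 2.05 h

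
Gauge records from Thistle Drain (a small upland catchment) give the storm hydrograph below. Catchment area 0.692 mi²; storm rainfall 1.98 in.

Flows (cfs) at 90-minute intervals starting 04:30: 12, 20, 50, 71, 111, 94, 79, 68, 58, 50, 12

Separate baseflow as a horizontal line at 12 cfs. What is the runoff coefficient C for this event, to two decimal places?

C ≈ 0.84

ΣQ_DR = 493.0 cfs; V = ΣQ_DR·Δt = 2.662 × 10^6 ft³.
Runoff depth d = V / A = 1.656 in.
C = d / P = 1.656 / 1.98 = 0.84.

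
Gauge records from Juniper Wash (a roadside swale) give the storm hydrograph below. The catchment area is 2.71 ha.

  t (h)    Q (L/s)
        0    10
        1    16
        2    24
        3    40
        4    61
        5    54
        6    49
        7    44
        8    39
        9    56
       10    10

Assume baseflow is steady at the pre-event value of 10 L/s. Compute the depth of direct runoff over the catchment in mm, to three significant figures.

Direct runoff: 0.0, 6.0, 14.0, 30.0, 51.0, 44.0, 39.0, 34.0, 29.0, 46.0, 0.0 L/s; ΣQ_DR = 293.0 L/s.
V = ΣQ_DR · Δt = 293.0 × 3600 s = 1.055 × 10^6 L.
Over A = 2.71 ha, depth = V / A = 38.9 mm.

d ≈ 38.9 mm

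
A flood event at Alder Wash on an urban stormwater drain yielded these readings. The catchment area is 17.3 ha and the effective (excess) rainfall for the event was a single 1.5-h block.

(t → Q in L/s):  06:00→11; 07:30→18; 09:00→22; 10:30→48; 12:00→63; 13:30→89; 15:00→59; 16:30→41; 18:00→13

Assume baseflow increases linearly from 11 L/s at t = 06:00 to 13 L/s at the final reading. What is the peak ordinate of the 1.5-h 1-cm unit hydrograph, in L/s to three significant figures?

U_p ≈ 96.0 L/s

Direct runoff: 0.00, 6.75, 10.50, 36.25, 51.00, 76.75, 46.50, 28.25, 0.00 L/s; ΣQ_DR = 256.0 L/s, peak = 76.75 L/s.
Runoff depth d = ΣQ_DR·Δt / A = 256.0 × 5400 / (17.3 ha) = 7.991 mm.
The 1-cm UH is the DRH scaled by (10 mm)/d, so U_p = 76.75 × 10/7.991 = 96.0 L/s.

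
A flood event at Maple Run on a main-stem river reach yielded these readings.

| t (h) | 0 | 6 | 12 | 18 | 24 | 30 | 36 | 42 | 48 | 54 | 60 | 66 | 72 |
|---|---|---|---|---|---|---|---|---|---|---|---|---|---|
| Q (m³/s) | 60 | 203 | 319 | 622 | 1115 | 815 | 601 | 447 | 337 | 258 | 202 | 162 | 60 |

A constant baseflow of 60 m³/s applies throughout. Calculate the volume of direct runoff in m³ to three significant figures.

V ≈ 9.55 × 10^7 m³

Direct-runoff ordinates (Q − Q_b): 0.0, 143.0, 259.0, 562.0, 1055.0, 755.0, 541.0, 387.0, 277.0, 198.0, 142.0, 102.0, 0.0 m³/s.
ΣQ_DR = 4421 m³/s.
With Δt = 6 h = 21600 s, V = ΣQ_DR · Δt = 4421 × 21600 = 9.55 × 10^7 m³.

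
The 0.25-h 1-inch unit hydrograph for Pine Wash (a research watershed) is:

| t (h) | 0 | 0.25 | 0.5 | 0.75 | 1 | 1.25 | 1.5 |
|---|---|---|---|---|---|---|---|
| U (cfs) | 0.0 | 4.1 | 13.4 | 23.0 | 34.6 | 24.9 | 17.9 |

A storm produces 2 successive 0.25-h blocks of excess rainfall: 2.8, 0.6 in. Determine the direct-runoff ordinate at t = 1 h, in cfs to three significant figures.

By discrete convolution, Q_j = Σ (P_i / 1 in) · U_{j−i}.
At t = 1 h (j=4): Q = (2.8/1)·34.6 + (0.6/1)·23.0 = 111 cfs.

Q ≈ 111 cfs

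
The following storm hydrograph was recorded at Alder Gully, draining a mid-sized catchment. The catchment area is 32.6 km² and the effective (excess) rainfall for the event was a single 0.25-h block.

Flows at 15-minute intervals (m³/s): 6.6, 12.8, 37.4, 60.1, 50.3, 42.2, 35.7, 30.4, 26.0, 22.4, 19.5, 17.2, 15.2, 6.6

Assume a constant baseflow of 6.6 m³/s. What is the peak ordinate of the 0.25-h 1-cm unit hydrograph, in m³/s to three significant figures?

Direct runoff: 0.0, 6.2, 30.8, 53.5, 43.7, 35.6, 29.1, 23.8, 19.4, 15.8, 12.9, 10.6, 8.6, 0.0 m³/s; ΣQ_DR = 290.0 m³/s, peak = 53.5 m³/s.
Runoff depth d = ΣQ_DR·Δt / A = 290.0 × 900 / (32.6 km²) = 8.006 mm.
The 1-cm UH is the DRH scaled by (10 mm)/d, so U_p = 53.5 × 10/8.006 = 66.8 m³/s.

U_p ≈ 66.8 m³/s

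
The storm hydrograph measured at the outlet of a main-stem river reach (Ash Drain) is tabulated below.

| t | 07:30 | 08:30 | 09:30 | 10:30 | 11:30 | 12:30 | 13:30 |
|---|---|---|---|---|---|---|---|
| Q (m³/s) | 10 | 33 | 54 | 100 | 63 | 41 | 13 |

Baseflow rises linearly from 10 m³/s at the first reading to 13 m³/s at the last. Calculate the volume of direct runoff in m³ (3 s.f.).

Direct-runoff ordinates (Q − Q_b): 0.00, 22.50, 43.00, 88.50, 51.00, 28.50, 0.00 m³/s.
ΣQ_DR = 233.5 m³/s.
With Δt = 1 h = 3600 s, V = ΣQ_DR · Δt = 233.5 × 3600 = 8.41 × 10^5 m³.

V ≈ 8.41 × 10^5 m³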